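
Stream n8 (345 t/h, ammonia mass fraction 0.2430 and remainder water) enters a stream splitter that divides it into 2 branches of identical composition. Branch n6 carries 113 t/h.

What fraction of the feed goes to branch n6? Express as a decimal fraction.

Fraction to n6 = 113/345 = 0.3275.

0.328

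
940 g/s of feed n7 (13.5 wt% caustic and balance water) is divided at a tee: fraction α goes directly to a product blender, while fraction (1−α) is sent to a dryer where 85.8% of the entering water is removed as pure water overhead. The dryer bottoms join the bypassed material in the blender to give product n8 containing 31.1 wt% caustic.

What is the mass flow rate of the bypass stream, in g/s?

All 940×0.135 = 126.9 g/s of caustic reaches n8, so n8 = 126.9/0.311 = 408.04 g/s and vapour = 531.96 g/s.
The evaporator receives (1−α)·940 of feed at 0.865 water and removes 0.858 of that water:
0.858×0.865×(1−α)×940 = 531.96
(1−α) = 531.96/697.64 = 0.7625;  α = 0.2375.
Bypass flow = 0.2375×940 = 223.24 g/s.

223.2 g/s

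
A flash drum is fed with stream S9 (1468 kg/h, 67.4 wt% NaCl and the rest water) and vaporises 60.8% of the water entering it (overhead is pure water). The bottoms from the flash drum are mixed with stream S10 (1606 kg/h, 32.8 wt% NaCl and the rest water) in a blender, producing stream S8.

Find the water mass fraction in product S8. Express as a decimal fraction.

Vapour removed = 0.608×0.326×1468 = 290.97 kg/h; concentrate = 1177 kg/h.
water reaching the mixer = 187.6 (from concentrate) + 1606×0.672 = 1266.8 kg/h.
Product flow = 1177 + 1606 = 2783 kg/h; water fraction = 0.455.

0.455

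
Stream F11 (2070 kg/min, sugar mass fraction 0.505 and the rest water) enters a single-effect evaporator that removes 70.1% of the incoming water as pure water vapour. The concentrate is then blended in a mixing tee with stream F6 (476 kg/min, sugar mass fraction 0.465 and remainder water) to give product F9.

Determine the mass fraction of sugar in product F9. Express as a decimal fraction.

0.693

Vapour removed = 0.701×0.495×2070 = 718.28 kg/min; concentrate = 1351.7 kg/min.
sugar reaching the mixer = 1045.3 (from concentrate) + 476×0.465 = 1266.7 kg/min.
Product flow = 1351.7 + 476 = 1827.7 kg/min; sugar fraction = 0.693.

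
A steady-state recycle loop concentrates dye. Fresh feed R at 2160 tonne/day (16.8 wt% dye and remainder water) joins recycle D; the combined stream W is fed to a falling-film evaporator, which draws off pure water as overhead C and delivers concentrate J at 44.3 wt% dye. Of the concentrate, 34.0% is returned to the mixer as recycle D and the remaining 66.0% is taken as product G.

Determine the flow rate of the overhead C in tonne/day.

Overall dye balance (none leaves overhead): dye in fresh feed = dye in product, i.e. 2160×0.168 = (1−0.340)·J·0.443.
J = 362.88/(0.443×0.660) = 1241.1 tonne/day.
Recycle D = 0.340×1241.1 = 421.98 tonne/day.
Combined feed W = 2160 + 421.98 = 2582 tonne/day.
Overhead C = W − J = 2582 − 1241.1 = 1340.9 tonne/day.

1341 tonne/day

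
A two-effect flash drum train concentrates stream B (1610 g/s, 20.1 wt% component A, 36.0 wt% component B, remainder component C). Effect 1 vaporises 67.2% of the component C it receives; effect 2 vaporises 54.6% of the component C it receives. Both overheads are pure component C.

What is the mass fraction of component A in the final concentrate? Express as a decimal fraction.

0.321

component C in feed = 1610×0.439 = 706.79 g/s.
After stage 1: component C left = (1−0.672)×706.79 = 231.83; stream total = 1135 g/s.
After stage 2: component C left = (1−0.546)×231.83 = 105.25; final concentrate = 1008.5 g/s.
component A fraction = 323.61/1008.5 = 0.321.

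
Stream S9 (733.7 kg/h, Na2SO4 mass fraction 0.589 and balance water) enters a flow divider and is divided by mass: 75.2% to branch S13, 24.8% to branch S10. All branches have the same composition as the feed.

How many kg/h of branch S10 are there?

Branch S10 flow = 0.248×733.7 = 181.96 kg/h.

182 kg/h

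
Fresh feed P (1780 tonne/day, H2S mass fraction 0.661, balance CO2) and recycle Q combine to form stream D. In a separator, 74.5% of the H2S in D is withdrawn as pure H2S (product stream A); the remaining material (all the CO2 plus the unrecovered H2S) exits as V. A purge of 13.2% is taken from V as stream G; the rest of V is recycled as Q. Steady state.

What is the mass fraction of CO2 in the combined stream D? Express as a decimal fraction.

CO2 enters only via P and leaves only via the purge: 1780×0.339 = 0.132×(CO2 in V), and the separator passes all CO2, so CO2 in D = CO2 in V = 4571.4 tonne/day.
H2S in D: m_A = 1780×0.661 + (1−0.132)·(1−0.745)·m_A, so m_A = 1176.6/0.7787 = 1511 tonne/day.
D = 1511 + 4571.4 = 6082.4 tonne/day.
CO2 fraction in D = 4571.4/6082.4 = 0.752.

0.752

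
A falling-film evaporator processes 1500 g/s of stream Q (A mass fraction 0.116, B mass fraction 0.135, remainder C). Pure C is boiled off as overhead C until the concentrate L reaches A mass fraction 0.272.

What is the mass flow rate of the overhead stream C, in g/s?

A is conserved: 1500×0.116 = 174 g/s all reports to the concentrate.
Concentrate = 174/(target fraction) = 639.71 g/s.
Overhead = 1500 − 639.71 = 860.29 g/s.

860.3 g/s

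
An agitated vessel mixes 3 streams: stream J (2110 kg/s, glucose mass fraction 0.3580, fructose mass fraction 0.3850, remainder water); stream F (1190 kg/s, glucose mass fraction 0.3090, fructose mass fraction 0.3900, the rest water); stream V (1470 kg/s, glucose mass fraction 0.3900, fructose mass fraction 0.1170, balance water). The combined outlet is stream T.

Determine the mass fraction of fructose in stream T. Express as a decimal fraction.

Total flow out = 2110 + 1190 + 1470 = 4770 kg/s.
fructose in = 2110×0.385 + 1190×0.390 + 1470×0.117 = 1448.4 kg/s.
fructose mass fraction in T = 1448.4/4770 = 0.3037.

0.3037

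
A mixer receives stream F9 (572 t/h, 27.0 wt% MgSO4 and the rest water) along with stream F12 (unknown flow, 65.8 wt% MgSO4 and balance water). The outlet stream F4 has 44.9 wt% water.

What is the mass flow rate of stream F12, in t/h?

1502 t/h

Let F12 be the unknown flow. Total out = 572 + F12.
water balance: 417.56 + 0.342·F12 = 0.449·(572 + F12)
(0.342 − 0.449)·F12 = 0.449×572 − 417.56 = -160.73
F12 = -160.73 / -0.107 = 1502.2 t/h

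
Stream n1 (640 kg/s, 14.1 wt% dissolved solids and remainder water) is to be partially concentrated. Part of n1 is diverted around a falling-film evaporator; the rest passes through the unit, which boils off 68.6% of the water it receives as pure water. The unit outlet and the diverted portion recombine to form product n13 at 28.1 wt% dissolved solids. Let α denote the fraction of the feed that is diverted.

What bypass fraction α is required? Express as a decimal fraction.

All 640×0.141 = 90.24 kg/s of dissolved solids reaches n13, so n13 = 90.24/0.281 = 321.14 kg/s and vapour = 318.86 kg/s.
The evaporator receives (1−α)·640 of feed at 0.859 water and removes 0.686 of that water:
0.686×0.859×(1−α)×640 = 318.86
(1−α) = 318.86/377.14 = 0.8455;  α = 0.1545.

0.155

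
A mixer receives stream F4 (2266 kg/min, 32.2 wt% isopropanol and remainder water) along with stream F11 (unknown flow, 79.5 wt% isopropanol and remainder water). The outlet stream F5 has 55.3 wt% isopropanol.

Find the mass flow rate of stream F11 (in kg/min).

Let F11 be the unknown flow. Total out = 2266 + F11.
isopropanol balance: 729.65 + 0.795·F11 = 0.553·(2266 + F11)
(0.795 − 0.553)·F11 = 0.553×2266 − 729.65 = 523.45
F11 = 523.45 / 0.242 = 2163 kg/min

2163 kg/min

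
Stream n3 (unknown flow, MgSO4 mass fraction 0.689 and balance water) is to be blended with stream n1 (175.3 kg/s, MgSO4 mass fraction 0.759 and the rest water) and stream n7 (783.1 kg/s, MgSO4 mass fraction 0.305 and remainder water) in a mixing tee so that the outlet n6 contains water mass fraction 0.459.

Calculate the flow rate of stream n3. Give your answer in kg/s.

Let n3 be the unknown flow. Total out = 958.4 + n3.
water balance: 586.5 + 0.311·n3 = 0.459·(958.4 + n3)
(0.311 − 0.459)·n3 = 0.459×958.4 − 586.5 = -146.6
n3 = -146.6 / -0.148 = 990.51 kg/s

990.5 kg/s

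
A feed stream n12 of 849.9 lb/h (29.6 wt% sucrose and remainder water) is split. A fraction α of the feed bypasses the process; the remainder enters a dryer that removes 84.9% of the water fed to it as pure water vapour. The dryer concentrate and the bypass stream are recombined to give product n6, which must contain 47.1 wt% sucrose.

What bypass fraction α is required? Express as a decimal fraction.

All 849.9×0.296 = 251.57 lb/h of sucrose reaches n6, so n6 = 251.57/0.471 = 534.12 lb/h and vapour = 315.78 lb/h.
The evaporator receives (1−α)·849.9 of feed at 0.704 water and removes 0.849 of that water:
0.849×0.704×(1−α)×849.9 = 315.78
(1−α) = 315.78/507.98 = 0.6216;  α = 0.3784.

0.378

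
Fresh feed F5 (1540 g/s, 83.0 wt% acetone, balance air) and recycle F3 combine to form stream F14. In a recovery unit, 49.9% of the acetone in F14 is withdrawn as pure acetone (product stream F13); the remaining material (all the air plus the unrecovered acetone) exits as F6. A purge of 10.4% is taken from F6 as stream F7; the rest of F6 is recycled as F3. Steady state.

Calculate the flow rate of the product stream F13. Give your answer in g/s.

1157 g/s

acetone in F14: m_A = 1540×0.830 + (1−0.104)·(1−0.499)·m_A, so m_A = 1278.2/0.5511 = 2319.3 g/s.
Product F13 = 0.499×2319.3 = 1157.4 g/s.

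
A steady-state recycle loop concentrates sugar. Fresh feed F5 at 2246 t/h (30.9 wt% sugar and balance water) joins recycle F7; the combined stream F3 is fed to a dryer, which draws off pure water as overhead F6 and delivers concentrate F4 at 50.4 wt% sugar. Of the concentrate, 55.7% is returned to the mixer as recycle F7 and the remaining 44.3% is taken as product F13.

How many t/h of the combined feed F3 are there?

3977 t/h

Overall sugar balance (none leaves overhead): sugar in fresh feed = sugar in product, i.e. 2246×0.309 = (1−0.557)·F4·0.504.
F4 = 694.01/(0.504×0.443) = 3108.4 t/h.
Recycle F7 = 0.557×3108.4 = 1731.4 t/h.
Combined feed F3 = 2246 + 1731.4 = 3977.4 t/h.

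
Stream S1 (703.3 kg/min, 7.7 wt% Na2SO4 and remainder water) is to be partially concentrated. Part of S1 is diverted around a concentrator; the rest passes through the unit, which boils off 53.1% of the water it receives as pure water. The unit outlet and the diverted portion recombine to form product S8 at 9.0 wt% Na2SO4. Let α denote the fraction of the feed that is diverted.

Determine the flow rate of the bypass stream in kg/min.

All 703.3×0.077 = 54.154 kg/min of Na2SO4 reaches S8, so S8 = 54.154/0.090 = 601.71 kg/min and vapour = 101.59 kg/min.
The evaporator receives (1−α)·703.3 of feed at 0.923 water and removes 0.531 of that water:
0.531×0.923×(1−α)×703.3 = 101.59
(1−α) = 101.59/344.7 = 0.2947;  α = 0.7053.
Bypass flow = 0.7053×703.3 = 496.03 kg/min.

496 kg/min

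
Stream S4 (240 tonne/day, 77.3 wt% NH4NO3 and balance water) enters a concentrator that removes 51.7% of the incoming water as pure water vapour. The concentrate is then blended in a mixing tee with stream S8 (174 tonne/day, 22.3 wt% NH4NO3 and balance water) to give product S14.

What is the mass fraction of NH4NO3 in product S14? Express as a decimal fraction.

Vapour removed = 0.517×0.227×240 = 28.166 tonne/day; concentrate = 211.83 tonne/day.
NH4NO3 reaching the mixer = 185.52 (from concentrate) + 174×0.223 = 224.32 tonne/day.
Product flow = 211.83 + 174 = 385.83 tonne/day; NH4NO3 fraction = 0.581.

0.581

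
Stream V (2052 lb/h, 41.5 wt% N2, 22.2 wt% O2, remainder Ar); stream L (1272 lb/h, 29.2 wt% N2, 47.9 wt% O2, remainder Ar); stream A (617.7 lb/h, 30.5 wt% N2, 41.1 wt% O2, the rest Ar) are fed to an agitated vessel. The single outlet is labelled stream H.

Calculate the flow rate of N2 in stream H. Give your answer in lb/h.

1411 lb/h

N2 out = N2 in = 2052×0.415 + 1272×0.292 + 617.7×0.305 = 1411.4 lb/h.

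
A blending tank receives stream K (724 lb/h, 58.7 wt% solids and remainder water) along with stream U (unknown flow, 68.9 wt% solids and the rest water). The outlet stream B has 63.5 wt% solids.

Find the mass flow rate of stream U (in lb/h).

643.6 lb/h

Let U be the unknown flow. Total out = 724 + U.
solids balance: 424.99 + 0.689·U = 0.635·(724 + U)
(0.689 − 0.635)·U = 0.635×724 − 424.99 = 34.752
U = 34.752 / 0.054 = 643.56 lb/h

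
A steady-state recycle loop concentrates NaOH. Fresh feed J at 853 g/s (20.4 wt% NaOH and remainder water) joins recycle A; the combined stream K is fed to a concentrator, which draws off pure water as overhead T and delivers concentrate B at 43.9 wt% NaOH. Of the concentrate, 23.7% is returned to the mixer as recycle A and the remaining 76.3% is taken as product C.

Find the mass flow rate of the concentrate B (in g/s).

Overall NaOH balance (none leaves overhead): NaOH in fresh feed = NaOH in product, i.e. 853×0.204 = (1−0.237)·B·0.439.
B = 174.01/(0.439×0.763) = 519.51 g/s.

519.5 g/s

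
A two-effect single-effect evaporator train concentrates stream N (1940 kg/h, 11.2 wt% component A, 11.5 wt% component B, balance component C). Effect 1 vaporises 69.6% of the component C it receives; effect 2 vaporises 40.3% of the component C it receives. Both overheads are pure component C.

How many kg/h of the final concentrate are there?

712.5 kg/h

component C in feed = 1940×0.773 = 1499.6 kg/h.
After stage 1: component C left = (1−0.696)×1499.6 = 455.88; stream total = 896.26 kg/h.
After stage 2: component C left = (1−0.403)×455.88 = 272.16; final concentrate = 712.54 kg/h.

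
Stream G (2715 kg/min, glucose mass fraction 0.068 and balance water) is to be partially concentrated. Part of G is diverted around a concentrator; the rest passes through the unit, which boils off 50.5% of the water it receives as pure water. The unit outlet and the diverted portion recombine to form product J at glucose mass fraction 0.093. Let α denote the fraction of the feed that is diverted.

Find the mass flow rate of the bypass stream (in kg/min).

1164 kg/min

All 2715×0.068 = 184.62 kg/min of glucose reaches J, so J = 184.62/0.093 = 1985.2 kg/min and vapour = 729.84 kg/min.
The evaporator receives (1−α)·2715 of feed at 0.932 water and removes 0.505 of that water:
0.505×0.932×(1−α)×2715 = 729.84
(1−α) = 729.84/1277.8 = 0.5711;  α = 0.4289.
Bypass flow = 0.4289×2715 = 1164.3 kg/min.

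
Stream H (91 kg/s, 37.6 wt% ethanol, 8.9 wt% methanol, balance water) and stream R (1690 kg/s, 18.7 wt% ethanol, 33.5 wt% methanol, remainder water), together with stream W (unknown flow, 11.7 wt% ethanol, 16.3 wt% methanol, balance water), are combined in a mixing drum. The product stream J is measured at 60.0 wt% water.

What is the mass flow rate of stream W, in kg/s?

Let W be the unknown flow. Total out = 1781 + W.
water balance: 856.5 + 0.720·W = 0.600·(1781 + W)
(0.720 − 0.600)·W = 0.600×1781 − 856.5 = 212.1
W = 212.1 / 0.120 = 1767.5 kg/s

1767 kg/s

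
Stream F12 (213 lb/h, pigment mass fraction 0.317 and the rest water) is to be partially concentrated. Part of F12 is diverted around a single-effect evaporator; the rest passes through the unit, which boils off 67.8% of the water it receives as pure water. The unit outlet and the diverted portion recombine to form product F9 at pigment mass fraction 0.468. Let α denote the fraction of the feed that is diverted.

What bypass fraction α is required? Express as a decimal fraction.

0.303

All 213×0.317 = 67.521 lb/h of pigment reaches F9, so F9 = 67.521/0.468 = 144.28 lb/h and vapour = 68.724 lb/h.
The evaporator receives (1−α)·213 of feed at 0.683 water and removes 0.678 of that water:
0.678×0.683×(1−α)×213 = 68.724
(1−α) = 68.724/98.635 = 0.6968;  α = 0.3032.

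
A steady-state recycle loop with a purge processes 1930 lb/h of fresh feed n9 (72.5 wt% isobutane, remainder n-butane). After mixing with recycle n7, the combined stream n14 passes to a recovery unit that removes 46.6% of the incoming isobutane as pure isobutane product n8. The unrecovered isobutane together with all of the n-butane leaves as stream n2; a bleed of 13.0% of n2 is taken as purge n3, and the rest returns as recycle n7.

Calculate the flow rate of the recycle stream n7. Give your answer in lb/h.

n-butane enters only via n9 and leaves only via the purge: 1930×0.275 = 0.130×(n-butane in n2), and the recovery unit passes all n-butane, so n-butane in n14 = n-butane in n2 = 4082.7 lb/h.
isobutane in n14: m_A = 1930×0.725 + (1−0.130)·(1−0.466)·m_A, so m_A = 1399.2/0.5354 = 2613.4 lb/h.
n2 = (1−0.466)×2613.4 + 4082.7 = 5478.2 lb/h.
Recycle n7 = (1−0.130)×5478.2 = 4766.1 lb/h.

4766 lb/h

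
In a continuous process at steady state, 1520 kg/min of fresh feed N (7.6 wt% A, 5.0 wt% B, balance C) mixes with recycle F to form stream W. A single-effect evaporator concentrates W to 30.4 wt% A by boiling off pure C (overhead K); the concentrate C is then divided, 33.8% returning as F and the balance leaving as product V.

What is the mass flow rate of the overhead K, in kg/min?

1140 kg/min

Overall A balance (none leaves overhead): A in fresh feed = A in product, i.e. 1520×0.076 = (1−0.338)·C·0.304.
C = 115.52/(0.304×0.662) = 574.02 kg/min.
Recycle F = 0.338×574.02 = 194.02 kg/min.
Combined feed W = 1520 + 194.02 = 1714 kg/min.
Overhead K = W − C = 1714 − 574.02 = 1140 kg/min.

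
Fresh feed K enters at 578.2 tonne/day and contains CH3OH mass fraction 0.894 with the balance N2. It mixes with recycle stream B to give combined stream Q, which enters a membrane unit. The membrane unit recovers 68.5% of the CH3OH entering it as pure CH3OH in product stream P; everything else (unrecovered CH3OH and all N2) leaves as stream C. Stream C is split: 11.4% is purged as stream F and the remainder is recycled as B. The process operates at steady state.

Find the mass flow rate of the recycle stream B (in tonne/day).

N2 enters only via K and leaves only via the purge: 578.2×0.106 = 0.114×(N2 in C), and the membrane unit passes all N2, so N2 in Q = N2 in C = 537.62 tonne/day.
CH3OH in Q: m_A = 578.2×0.894 + (1−0.114)·(1−0.685)·m_A, so m_A = 516.91/0.7209 = 717.03 tonne/day.
C = (1−0.685)×717.03 + 537.62 = 763.49 tonne/day.
Recycle B = (1−0.114)×763.49 = 676.45 tonne/day.

676.4 tonne/day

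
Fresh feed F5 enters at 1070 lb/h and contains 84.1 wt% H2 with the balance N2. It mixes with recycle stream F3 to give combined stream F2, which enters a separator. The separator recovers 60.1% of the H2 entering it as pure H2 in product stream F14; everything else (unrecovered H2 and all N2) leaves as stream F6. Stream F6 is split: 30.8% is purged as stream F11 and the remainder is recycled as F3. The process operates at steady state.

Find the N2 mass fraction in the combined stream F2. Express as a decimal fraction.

0.308

N2 enters only via F5 and leaves only via the purge: 1070×0.159 = 0.308×(N2 in F6), and the separator passes all N2, so N2 in F2 = N2 in F6 = 552.37 lb/h.
H2 in F2: m_A = 1070×0.841 + (1−0.308)·(1−0.601)·m_A, so m_A = 899.87/0.7239 = 1243.1 lb/h.
F2 = 1243.1 + 552.37 = 1795.5 lb/h.
N2 fraction in F2 = 552.37/1795.5 = 0.308.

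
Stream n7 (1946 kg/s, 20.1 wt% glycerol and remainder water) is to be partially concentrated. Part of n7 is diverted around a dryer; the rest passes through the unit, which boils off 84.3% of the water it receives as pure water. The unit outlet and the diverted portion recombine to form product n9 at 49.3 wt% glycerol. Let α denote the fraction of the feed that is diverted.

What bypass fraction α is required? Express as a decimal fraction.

All 1946×0.201 = 391.15 kg/s of glycerol reaches n9, so n9 = 391.15/0.493 = 793.4 kg/s and vapour = 1152.6 kg/s.
The evaporator receives (1−α)·1946 of feed at 0.799 water and removes 0.843 of that water:
0.843×0.799×(1−α)×1946 = 1152.6
(1−α) = 1152.6/1310.7 = 0.8793;  α = 0.1207.

0.121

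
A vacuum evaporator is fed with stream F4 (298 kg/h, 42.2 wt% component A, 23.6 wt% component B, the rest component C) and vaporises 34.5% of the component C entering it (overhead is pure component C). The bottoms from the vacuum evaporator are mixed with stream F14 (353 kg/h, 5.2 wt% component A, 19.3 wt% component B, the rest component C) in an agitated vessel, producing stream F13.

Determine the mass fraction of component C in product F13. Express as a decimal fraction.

Vapour removed = 0.345×0.342×298 = 35.161 kg/h; concentrate = 262.84 kg/h.
component C reaching the mixer = 66.755 (from concentrate) + 353×0.755 = 333.27 kg/h.
Product flow = 262.84 + 353 = 615.84 kg/h; component C fraction = 0.541.

0.541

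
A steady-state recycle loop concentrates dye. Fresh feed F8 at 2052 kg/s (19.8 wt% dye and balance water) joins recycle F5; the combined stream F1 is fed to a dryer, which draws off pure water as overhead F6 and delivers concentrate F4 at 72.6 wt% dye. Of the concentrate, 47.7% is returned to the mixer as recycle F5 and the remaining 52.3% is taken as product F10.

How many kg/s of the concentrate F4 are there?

1070 kg/s

Overall dye balance (none leaves overhead): dye in fresh feed = dye in product, i.e. 2052×0.198 = (1−0.477)·F4·0.726.
F4 = 406.3/(0.726×0.523) = 1070.1 kg/s.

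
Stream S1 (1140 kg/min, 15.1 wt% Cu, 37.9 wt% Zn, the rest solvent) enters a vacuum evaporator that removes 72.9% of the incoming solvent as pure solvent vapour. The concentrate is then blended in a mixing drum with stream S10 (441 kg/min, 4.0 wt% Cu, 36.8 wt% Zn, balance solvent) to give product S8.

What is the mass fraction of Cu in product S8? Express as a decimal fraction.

Vapour removed = 0.729×0.470×1140 = 390.6 kg/min; concentrate = 749.4 kg/min.
Cu reaching the mixer = 172.14 (from concentrate) + 441×0.040 = 189.78 kg/min.
Product flow = 749.4 + 441 = 1190.4 kg/min; Cu fraction = 0.159.

0.159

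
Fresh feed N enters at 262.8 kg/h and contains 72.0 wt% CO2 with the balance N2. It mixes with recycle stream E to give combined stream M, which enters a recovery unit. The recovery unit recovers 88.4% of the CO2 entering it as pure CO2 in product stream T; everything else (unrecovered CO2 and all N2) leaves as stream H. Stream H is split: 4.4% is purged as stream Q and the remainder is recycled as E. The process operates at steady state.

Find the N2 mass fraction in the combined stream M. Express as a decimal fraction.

0.887

N2 enters only via N and leaves only via the purge: 262.8×0.280 = 0.044×(N2 in H), and the recovery unit passes all N2, so N2 in M = N2 in H = 1672.4 kg/h.
CO2 in M: m_A = 262.8×0.720 + (1−0.044)·(1−0.884)·m_A, so m_A = 189.22/0.8891 = 212.82 kg/h.
M = 212.82 + 1672.4 = 1885.2 kg/h.
N2 fraction in M = 1672.4/1885.2 = 0.887.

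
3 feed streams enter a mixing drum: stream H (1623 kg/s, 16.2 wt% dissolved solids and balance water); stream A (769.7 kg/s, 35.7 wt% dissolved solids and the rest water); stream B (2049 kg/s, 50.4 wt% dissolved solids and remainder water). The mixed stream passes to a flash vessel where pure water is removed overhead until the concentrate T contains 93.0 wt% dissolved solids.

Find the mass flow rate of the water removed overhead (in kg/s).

2753 kg/s

dissolved solids entering = 1623×0.162 + 769.7×0.357 + 2049×0.504 = 1570.4 kg/s.
All dissolved solids reports to T, so T = 1570.4/0.930 = 1688.6 kg/s.
Total feed = 4441.7 kg/s; overhead = 4441.7 − 1688.6 = 2753.1 kg/s.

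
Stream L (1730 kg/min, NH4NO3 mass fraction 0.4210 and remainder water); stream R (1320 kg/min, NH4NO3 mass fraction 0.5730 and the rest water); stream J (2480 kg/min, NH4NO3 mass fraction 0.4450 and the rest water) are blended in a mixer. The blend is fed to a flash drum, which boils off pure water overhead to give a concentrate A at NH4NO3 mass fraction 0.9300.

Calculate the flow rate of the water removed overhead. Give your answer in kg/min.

NH4NO3 entering = 1730×0.421 + 1320×0.573 + 2480×0.445 = 2588.3 kg/min.
All NH4NO3 reports to A, so A = 2588.3/0.930 = 2783.1 kg/min.
Total feed = 5530 kg/min; overhead = 5530 − 2783.1 = 2746.9 kg/min.

2747 kg/min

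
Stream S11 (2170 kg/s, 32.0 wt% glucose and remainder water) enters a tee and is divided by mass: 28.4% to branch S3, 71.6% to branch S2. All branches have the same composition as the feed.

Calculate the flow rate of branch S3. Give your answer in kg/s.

616.3 kg/s

Branch S3 flow = 0.284×2170 = 616.28 kg/s.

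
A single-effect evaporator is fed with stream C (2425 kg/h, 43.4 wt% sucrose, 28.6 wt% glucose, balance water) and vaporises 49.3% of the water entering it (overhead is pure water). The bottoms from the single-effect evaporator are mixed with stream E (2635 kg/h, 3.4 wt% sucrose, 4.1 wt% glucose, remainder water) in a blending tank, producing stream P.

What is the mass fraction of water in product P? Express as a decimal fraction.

Vapour removed = 0.493×0.280×2425 = 334.75 kg/h; concentrate = 2090.3 kg/h.
water reaching the mixer = 344.25 (from concentrate) + 2635×0.925 = 2781.6 kg/h.
Product flow = 2090.3 + 2635 = 4725.3 kg/h; water fraction = 0.589.

0.589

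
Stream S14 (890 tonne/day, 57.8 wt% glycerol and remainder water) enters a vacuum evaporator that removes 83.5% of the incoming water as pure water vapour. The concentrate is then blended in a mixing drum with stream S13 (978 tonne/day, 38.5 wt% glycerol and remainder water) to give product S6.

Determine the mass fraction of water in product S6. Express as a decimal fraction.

Vapour removed = 0.835×0.422×890 = 313.61 tonne/day; concentrate = 576.39 tonne/day.
water reaching the mixer = 61.971 (from concentrate) + 978×0.615 = 663.44 tonne/day.
Product flow = 576.39 + 978 = 1554.4 tonne/day; water fraction = 0.427.

0.427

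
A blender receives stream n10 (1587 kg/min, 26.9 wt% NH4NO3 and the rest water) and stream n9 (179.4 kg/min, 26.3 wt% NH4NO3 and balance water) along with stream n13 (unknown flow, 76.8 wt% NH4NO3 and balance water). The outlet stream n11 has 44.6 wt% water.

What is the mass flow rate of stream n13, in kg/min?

2357 kg/min

Let n13 be the unknown flow. Total out = 1766.4 + n13.
water balance: 1292.3 + 0.232·n13 = 0.446·(1766.4 + n13)
(0.232 − 0.446)·n13 = 0.446×1766.4 − 1292.3 = -504.5
n13 = -504.5 / -0.214 = 2357.5 kg/min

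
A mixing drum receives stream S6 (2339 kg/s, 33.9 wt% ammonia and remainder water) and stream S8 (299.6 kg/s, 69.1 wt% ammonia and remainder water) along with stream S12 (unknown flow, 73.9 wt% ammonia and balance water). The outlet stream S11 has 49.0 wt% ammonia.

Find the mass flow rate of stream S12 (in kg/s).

1177 kg/s

Let S12 be the unknown flow. Total out = 2638.6 + S12.
ammonia balance: 999.94 + 0.739·S12 = 0.490·(2638.6 + S12)
(0.739 − 0.490)·S12 = 0.490×2638.6 − 999.94 = 292.97
S12 = 292.97 / 0.249 = 1176.6 kg/s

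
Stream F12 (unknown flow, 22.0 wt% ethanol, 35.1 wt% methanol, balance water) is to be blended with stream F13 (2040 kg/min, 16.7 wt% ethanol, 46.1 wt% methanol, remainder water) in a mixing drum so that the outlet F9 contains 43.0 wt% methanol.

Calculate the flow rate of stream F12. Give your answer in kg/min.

Let F12 be the unknown flow. Total out = 2040 + F12.
methanol balance: 940.44 + 0.351·F12 = 0.430·(2040 + F12)
(0.351 − 0.430)·F12 = 0.430×2040 − 940.44 = -63.24
F12 = -63.24 / -0.079 = 800.51 kg/min

800.5 kg/min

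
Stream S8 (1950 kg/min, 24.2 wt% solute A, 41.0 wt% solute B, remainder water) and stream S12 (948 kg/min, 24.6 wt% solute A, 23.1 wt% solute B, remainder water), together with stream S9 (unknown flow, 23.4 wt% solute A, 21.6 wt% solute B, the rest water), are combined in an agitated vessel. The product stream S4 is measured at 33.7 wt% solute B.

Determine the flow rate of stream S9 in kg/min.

346 kg/min

Let S9 be the unknown flow. Total out = 2898 + S9.
solute B balance: 1018.5 + 0.216·S9 = 0.337·(2898 + S9)
(0.216 − 0.337)·S9 = 0.337×2898 − 1018.5 = -41.862
S9 = -41.862 / -0.121 = 345.97 kg/min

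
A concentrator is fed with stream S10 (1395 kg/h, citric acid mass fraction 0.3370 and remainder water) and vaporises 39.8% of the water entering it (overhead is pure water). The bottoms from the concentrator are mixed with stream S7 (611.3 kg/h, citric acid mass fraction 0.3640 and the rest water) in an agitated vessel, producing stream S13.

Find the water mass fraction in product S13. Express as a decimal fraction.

0.5772

Vapour removed = 0.398×0.663×1395 = 368.1 kg/h; concentrate = 1026.9 kg/h.
water reaching the mixer = 556.78 (from concentrate) + 611.3×0.636 = 945.57 kg/h.
Product flow = 1026.9 + 611.3 = 1638.2 kg/h; water fraction = 0.5772.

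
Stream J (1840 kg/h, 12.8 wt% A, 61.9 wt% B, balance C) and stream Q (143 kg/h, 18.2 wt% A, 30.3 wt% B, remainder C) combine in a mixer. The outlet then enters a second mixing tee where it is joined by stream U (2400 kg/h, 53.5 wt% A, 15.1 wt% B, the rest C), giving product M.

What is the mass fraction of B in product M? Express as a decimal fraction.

Overall, product flow = 4383 kg/h.
B in = 1840×0.619 + 143×0.303 + 2400×0.151 = 1544.7 kg/h.
B fraction in M = 0.3524.

0.3524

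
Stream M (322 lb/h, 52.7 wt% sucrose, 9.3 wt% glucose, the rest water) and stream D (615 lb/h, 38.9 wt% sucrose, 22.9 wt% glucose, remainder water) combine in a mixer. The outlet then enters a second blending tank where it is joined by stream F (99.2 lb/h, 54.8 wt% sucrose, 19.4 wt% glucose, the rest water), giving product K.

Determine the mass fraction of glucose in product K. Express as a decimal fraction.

Overall, product flow = 1036.2 lb/h.
glucose in = 322×0.093 + 615×0.229 + 99.2×0.194 = 190.03 lb/h.
glucose fraction in K = 0.1834.

0.1834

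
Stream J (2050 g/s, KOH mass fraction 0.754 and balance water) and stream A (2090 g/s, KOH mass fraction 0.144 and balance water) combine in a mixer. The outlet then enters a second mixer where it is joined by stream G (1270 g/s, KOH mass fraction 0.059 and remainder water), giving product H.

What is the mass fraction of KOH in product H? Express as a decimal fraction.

Overall, product flow = 5410 g/s.
KOH in = 2050×0.754 + 2090×0.144 + 1270×0.059 = 1921.6 g/s.
KOH fraction in H = 0.355.

0.355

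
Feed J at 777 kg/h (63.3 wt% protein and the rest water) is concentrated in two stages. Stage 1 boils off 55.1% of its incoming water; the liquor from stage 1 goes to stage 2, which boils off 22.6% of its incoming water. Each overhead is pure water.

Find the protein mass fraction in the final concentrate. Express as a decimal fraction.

0.8323

water in feed = 777×0.367 = 285.16 kg/h.
After stage 1: water left = (1−0.551)×285.16 = 128.04; stream total = 619.88 kg/h.
After stage 2: water left = (1−0.226)×128.04 = 99.1; final concentrate = 590.94 kg/h.
protein fraction = 491.84/590.94 = 0.8323.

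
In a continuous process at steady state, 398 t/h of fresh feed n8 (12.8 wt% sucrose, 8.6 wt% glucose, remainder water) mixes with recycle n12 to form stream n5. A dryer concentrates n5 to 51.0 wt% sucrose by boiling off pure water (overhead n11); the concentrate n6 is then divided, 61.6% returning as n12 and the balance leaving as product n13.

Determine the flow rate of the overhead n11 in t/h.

298.1 t/h

Overall sucrose balance (none leaves overhead): sucrose in fresh feed = sucrose in product, i.e. 398×0.128 = (1−0.616)·n6·0.510.
n6 = 50.944/(0.510×0.384) = 260.13 t/h.
Recycle n12 = 0.616×260.13 = 160.24 t/h.
Combined feed n5 = 398 + 160.24 = 558.24 t/h.
Overhead n11 = n5 − n6 = 558.24 − 260.13 = 298.11 t/h.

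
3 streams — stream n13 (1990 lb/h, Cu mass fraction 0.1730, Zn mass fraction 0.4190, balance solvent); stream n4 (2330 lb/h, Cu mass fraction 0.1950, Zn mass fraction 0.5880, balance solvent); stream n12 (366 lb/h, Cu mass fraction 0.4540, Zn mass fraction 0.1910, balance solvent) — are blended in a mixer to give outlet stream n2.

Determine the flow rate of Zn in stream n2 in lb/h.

Zn out = Zn in = 1990×0.419 + 2330×0.588 + 366×0.191 = 2273.8 lb/h.

2274 lb/h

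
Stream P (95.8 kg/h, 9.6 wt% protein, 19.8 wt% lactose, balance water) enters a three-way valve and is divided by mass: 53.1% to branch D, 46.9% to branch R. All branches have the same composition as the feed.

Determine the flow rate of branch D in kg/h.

Branch D flow = 0.531×95.8 = 50.87 kg/h.

50.87 kg/h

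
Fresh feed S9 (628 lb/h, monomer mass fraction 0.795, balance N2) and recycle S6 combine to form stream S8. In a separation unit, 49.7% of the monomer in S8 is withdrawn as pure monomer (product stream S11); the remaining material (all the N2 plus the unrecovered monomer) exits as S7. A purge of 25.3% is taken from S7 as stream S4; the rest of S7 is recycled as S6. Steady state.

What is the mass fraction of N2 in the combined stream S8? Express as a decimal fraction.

N2 enters only via S9 and leaves only via the purge: 628×0.205 = 0.253×(N2 in S7), and the separation unit passes all N2, so N2 in S8 = N2 in S7 = 508.85 lb/h.
monomer in S8: m_A = 628×0.795 + (1−0.253)·(1−0.497)·m_A, so m_A = 499.26/0.6243 = 799.76 lb/h.
S8 = 799.76 + 508.85 = 1308.6 lb/h.
N2 fraction in S8 = 508.85/1308.6 = 0.389.

0.389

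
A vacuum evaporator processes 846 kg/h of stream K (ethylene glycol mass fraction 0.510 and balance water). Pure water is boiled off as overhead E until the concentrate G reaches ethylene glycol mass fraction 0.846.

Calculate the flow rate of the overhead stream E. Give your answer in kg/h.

ethylene glycol is conserved: 846×0.510 = 431.46 kg/h all reports to the concentrate.
Concentrate = 431.46/(target fraction) = 510 kg/h.
Overhead = 846 − 510 = 336 kg/h.

336 kg/h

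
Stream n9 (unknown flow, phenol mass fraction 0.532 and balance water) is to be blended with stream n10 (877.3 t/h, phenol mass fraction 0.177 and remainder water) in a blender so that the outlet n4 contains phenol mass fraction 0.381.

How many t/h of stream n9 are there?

Let n9 be the unknown flow. Total out = 877.3 + n9.
phenol balance: 155.28 + 0.532·n9 = 0.381·(877.3 + n9)
(0.532 − 0.381)·n9 = 0.381×877.3 − 155.28 = 178.97
n9 = 178.97 / 0.151 = 1185.2 t/h

1185 t/h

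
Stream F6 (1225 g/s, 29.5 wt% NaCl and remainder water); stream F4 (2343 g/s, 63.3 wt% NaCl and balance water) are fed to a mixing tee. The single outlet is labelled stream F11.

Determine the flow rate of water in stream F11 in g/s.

1724 g/s

water out = water in = 1225×0.705 + 2343×0.367 = 1723.5 g/s.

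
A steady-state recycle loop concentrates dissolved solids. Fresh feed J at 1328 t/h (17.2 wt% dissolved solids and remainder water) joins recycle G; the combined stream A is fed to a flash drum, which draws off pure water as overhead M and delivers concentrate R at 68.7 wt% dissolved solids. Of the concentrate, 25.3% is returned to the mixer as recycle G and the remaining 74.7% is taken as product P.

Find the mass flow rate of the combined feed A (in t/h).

1441 t/h

Overall dissolved solids balance (none leaves overhead): dissolved solids in fresh feed = dissolved solids in product, i.e. 1328×0.172 = (1−0.253)·R·0.687.
R = 228.42/(0.687×0.747) = 445.09 t/h.
Recycle G = 0.253×445.09 = 112.61 t/h.
Combined feed A = 1328 + 112.61 = 1440.6 t/h.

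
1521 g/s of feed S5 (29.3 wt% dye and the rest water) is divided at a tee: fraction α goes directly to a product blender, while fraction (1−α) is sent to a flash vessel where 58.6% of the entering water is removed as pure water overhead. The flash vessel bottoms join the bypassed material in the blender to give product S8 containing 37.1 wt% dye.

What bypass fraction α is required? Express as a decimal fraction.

0.493

All 1521×0.293 = 445.65 g/s of dye reaches S8, so S8 = 445.65/0.371 = 1201.2 g/s and vapour = 319.78 g/s.
The evaporator receives (1−α)·1521 of feed at 0.707 water and removes 0.586 of that water:
0.586×0.707×(1−α)×1521 = 319.78
(1−α) = 319.78/630.15 = 0.5075;  α = 0.4925.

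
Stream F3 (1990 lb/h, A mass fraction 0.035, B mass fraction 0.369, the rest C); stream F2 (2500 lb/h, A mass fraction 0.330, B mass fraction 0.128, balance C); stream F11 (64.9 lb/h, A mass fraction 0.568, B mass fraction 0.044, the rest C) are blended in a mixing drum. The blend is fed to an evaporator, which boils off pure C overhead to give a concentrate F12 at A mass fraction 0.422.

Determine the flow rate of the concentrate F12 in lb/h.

2207 lb/h

A entering = 1990×0.035 + 2500×0.330 + 64.9×0.568 = 931.51 lb/h.
All A reports to F12, so F12 = 931.51/0.422 = 2207.4 lb/h.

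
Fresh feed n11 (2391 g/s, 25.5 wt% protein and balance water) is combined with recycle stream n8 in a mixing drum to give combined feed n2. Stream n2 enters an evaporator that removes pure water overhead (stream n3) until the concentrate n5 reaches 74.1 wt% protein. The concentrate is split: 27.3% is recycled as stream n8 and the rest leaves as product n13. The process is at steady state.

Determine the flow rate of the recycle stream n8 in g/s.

Overall protein balance (none leaves overhead): protein in fresh feed = protein in product, i.e. 2391×0.255 = (1−0.273)·n5·0.741.
n5 = 609.71/(0.741×0.727) = 1131.8 g/s.
Recycle n8 = 0.273×1131.8 = 308.98 g/s.

309 g/s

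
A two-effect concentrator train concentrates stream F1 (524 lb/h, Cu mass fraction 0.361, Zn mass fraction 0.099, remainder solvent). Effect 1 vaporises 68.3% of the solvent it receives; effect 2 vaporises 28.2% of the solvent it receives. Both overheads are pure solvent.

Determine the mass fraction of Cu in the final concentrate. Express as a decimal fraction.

0.619

solvent in feed = 524×0.540 = 282.96 lb/h.
After stage 1: solvent left = (1−0.683)×282.96 = 89.698; stream total = 330.74 lb/h.
After stage 2: solvent left = (1−0.282)×89.698 = 64.403; final concentrate = 305.44 lb/h.
Cu fraction = 189.16/305.44 = 0.619.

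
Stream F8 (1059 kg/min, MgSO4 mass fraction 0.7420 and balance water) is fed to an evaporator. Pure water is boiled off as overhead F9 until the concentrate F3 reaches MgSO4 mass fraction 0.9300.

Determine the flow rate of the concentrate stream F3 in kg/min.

844.9 kg/min

MgSO4 is conserved: 1059×0.742 = 785.78 kg/min all reports to the concentrate.
Concentrate = 785.78/(target fraction) = 844.92 kg/min.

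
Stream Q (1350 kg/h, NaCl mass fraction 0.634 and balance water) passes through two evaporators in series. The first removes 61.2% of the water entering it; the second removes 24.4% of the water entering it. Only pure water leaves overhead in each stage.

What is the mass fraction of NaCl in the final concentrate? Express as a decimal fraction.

water in feed = 1350×0.366 = 494.1 kg/h.
After stage 1: water left = (1−0.612)×494.1 = 191.71; stream total = 1047.6 kg/h.
After stage 2: water left = (1−0.244)×191.71 = 144.93; final concentrate = 1000.8 kg/h.
NaCl fraction = 855.9/1000.8 = 0.855.

0.855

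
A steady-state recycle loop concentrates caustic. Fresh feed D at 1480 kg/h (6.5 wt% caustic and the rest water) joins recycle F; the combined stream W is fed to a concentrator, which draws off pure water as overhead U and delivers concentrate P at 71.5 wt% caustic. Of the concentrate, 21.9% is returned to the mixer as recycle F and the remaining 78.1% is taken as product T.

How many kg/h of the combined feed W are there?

Overall caustic balance (none leaves overhead): caustic in fresh feed = caustic in product, i.e. 1480×0.065 = (1−0.219)·P·0.715.
P = 96.2/(0.715×0.781) = 172.27 kg/h.
Recycle F = 0.219×172.27 = 37.728 kg/h.
Combined feed W = 1480 + 37.728 = 1517.7 kg/h.

1518 kg/h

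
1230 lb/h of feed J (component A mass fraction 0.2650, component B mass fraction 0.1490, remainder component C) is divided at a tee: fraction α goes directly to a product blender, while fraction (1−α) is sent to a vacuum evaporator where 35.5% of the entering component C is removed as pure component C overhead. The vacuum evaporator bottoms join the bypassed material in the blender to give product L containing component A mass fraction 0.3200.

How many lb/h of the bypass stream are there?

213.8 lb/h

All 1230×0.265 = 325.95 lb/h of component A reaches L, so L = 325.95/0.320 = 1018.6 lb/h and vapour = 211.41 lb/h.
The evaporator receives (1−α)·1230 of feed at 0.586 component C and removes 0.355 of that component C:
0.355×0.586×(1−α)×1230 = 211.41
(1−α) = 211.41/255.88 = 0.8262;  α = 0.1738.
Bypass flow = 0.1738×1230 = 213.77 lb/h.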